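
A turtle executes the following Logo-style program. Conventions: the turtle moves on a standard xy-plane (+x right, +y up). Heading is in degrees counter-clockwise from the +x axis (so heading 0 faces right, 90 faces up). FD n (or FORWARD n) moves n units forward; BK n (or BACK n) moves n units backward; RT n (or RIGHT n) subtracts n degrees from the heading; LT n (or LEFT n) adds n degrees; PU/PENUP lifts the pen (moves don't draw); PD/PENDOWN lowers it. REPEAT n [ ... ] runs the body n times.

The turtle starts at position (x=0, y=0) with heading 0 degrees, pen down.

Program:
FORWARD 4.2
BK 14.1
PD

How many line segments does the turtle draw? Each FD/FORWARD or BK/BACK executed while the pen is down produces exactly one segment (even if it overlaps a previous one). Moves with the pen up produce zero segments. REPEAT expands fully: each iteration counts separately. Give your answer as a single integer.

Answer: 2

Derivation:
Executing turtle program step by step:
Start: pos=(0,0), heading=0, pen down
FD 4.2: (0,0) -> (4.2,0) [heading=0, draw]
BK 14.1: (4.2,0) -> (-9.9,0) [heading=0, draw]
PD: pen down
Final: pos=(-9.9,0), heading=0, 2 segment(s) drawn
Segments drawn: 2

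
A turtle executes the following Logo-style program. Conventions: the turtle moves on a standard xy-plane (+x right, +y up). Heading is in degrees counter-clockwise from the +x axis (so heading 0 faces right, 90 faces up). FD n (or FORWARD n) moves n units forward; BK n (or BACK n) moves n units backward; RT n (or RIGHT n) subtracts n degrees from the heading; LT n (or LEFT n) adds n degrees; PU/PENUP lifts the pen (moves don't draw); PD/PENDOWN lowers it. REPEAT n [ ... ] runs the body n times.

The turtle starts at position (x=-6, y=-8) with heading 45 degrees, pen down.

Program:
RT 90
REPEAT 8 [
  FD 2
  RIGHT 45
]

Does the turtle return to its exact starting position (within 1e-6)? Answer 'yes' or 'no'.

Executing turtle program step by step:
Start: pos=(-6,-8), heading=45, pen down
RT 90: heading 45 -> 315
REPEAT 8 [
  -- iteration 1/8 --
  FD 2: (-6,-8) -> (-4.586,-9.414) [heading=315, draw]
  RT 45: heading 315 -> 270
  -- iteration 2/8 --
  FD 2: (-4.586,-9.414) -> (-4.586,-11.414) [heading=270, draw]
  RT 45: heading 270 -> 225
  -- iteration 3/8 --
  FD 2: (-4.586,-11.414) -> (-6,-12.828) [heading=225, draw]
  RT 45: heading 225 -> 180
  -- iteration 4/8 --
  FD 2: (-6,-12.828) -> (-8,-12.828) [heading=180, draw]
  RT 45: heading 180 -> 135
  -- iteration 5/8 --
  FD 2: (-8,-12.828) -> (-9.414,-11.414) [heading=135, draw]
  RT 45: heading 135 -> 90
  -- iteration 6/8 --
  FD 2: (-9.414,-11.414) -> (-9.414,-9.414) [heading=90, draw]
  RT 45: heading 90 -> 45
  -- iteration 7/8 --
  FD 2: (-9.414,-9.414) -> (-8,-8) [heading=45, draw]
  RT 45: heading 45 -> 0
  -- iteration 8/8 --
  FD 2: (-8,-8) -> (-6,-8) [heading=0, draw]
  RT 45: heading 0 -> 315
]
Final: pos=(-6,-8), heading=315, 8 segment(s) drawn

Start position: (-6, -8)
Final position: (-6, -8)
Distance = 0; < 1e-6 -> CLOSED

Answer: yes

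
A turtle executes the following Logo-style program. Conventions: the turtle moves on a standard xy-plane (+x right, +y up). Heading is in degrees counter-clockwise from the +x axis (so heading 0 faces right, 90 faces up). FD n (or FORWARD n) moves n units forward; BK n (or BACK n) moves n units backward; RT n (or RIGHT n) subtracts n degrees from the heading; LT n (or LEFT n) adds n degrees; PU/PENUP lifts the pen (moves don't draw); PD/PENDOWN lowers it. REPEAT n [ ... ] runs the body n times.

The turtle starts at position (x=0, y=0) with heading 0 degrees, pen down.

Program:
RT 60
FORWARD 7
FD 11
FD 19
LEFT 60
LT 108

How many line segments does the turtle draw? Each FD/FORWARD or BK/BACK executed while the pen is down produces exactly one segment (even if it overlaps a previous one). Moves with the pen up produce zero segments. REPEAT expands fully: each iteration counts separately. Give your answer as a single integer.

Executing turtle program step by step:
Start: pos=(0,0), heading=0, pen down
RT 60: heading 0 -> 300
FD 7: (0,0) -> (3.5,-6.062) [heading=300, draw]
FD 11: (3.5,-6.062) -> (9,-15.588) [heading=300, draw]
FD 19: (9,-15.588) -> (18.5,-32.043) [heading=300, draw]
LT 60: heading 300 -> 0
LT 108: heading 0 -> 108
Final: pos=(18.5,-32.043), heading=108, 3 segment(s) drawn
Segments drawn: 3

Answer: 3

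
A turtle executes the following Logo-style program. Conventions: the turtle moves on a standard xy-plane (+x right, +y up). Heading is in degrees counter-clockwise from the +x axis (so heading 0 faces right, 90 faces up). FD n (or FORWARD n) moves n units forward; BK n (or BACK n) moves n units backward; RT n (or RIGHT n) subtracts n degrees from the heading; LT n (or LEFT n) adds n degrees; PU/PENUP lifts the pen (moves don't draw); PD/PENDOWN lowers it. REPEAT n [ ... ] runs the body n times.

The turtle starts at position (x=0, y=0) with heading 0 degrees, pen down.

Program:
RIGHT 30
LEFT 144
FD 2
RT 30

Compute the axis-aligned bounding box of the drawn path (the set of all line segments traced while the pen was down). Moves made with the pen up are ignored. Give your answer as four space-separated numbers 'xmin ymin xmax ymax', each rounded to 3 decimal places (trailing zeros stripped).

Executing turtle program step by step:
Start: pos=(0,0), heading=0, pen down
RT 30: heading 0 -> 330
LT 144: heading 330 -> 114
FD 2: (0,0) -> (-0.813,1.827) [heading=114, draw]
RT 30: heading 114 -> 84
Final: pos=(-0.813,1.827), heading=84, 1 segment(s) drawn

Segment endpoints: x in {-0.813, 0}, y in {0, 1.827}
xmin=-0.813, ymin=0, xmax=0, ymax=1.827

Answer: -0.813 0 0 1.827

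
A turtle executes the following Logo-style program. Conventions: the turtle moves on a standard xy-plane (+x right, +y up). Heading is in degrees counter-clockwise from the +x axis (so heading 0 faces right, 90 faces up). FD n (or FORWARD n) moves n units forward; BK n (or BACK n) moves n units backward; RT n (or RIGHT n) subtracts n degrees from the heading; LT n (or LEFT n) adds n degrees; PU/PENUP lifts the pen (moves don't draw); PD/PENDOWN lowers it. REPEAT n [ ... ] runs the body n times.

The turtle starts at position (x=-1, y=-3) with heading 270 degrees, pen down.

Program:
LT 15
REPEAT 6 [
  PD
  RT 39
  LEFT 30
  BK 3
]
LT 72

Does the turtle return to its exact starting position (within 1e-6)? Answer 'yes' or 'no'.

Answer: no

Derivation:
Executing turtle program step by step:
Start: pos=(-1,-3), heading=270, pen down
LT 15: heading 270 -> 285
REPEAT 6 [
  -- iteration 1/6 --
  PD: pen down
  RT 39: heading 285 -> 246
  LT 30: heading 246 -> 276
  BK 3: (-1,-3) -> (-1.314,-0.016) [heading=276, draw]
  -- iteration 2/6 --
  PD: pen down
  RT 39: heading 276 -> 237
  LT 30: heading 237 -> 267
  BK 3: (-1.314,-0.016) -> (-1.157,2.979) [heading=267, draw]
  -- iteration 3/6 --
  PD: pen down
  RT 39: heading 267 -> 228
  LT 30: heading 228 -> 258
  BK 3: (-1.157,2.979) -> (-0.533,5.914) [heading=258, draw]
  -- iteration 4/6 --
  PD: pen down
  RT 39: heading 258 -> 219
  LT 30: heading 219 -> 249
  BK 3: (-0.533,5.914) -> (0.542,8.715) [heading=249, draw]
  -- iteration 5/6 --
  PD: pen down
  RT 39: heading 249 -> 210
  LT 30: heading 210 -> 240
  BK 3: (0.542,8.715) -> (2.042,11.313) [heading=240, draw]
  -- iteration 6/6 --
  PD: pen down
  RT 39: heading 240 -> 201
  LT 30: heading 201 -> 231
  BK 3: (2.042,11.313) -> (3.93,13.644) [heading=231, draw]
]
LT 72: heading 231 -> 303
Final: pos=(3.93,13.644), heading=303, 6 segment(s) drawn

Start position: (-1, -3)
Final position: (3.93, 13.644)
Distance = 17.359; >= 1e-6 -> NOT closed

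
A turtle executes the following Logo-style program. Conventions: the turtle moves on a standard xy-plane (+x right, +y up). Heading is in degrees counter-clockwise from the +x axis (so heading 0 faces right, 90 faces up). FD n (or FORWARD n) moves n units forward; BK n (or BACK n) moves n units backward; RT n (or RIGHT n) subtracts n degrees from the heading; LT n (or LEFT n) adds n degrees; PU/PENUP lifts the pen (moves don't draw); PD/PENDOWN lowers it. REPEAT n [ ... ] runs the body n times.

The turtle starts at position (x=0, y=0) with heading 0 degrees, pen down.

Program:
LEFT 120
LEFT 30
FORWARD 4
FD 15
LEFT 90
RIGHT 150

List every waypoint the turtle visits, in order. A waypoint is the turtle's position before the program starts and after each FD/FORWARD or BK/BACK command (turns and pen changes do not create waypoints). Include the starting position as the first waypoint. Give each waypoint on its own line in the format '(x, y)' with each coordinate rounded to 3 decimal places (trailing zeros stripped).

Answer: (0, 0)
(-3.464, 2)
(-16.454, 9.5)

Derivation:
Executing turtle program step by step:
Start: pos=(0,0), heading=0, pen down
LT 120: heading 0 -> 120
LT 30: heading 120 -> 150
FD 4: (0,0) -> (-3.464,2) [heading=150, draw]
FD 15: (-3.464,2) -> (-16.454,9.5) [heading=150, draw]
LT 90: heading 150 -> 240
RT 150: heading 240 -> 90
Final: pos=(-16.454,9.5), heading=90, 2 segment(s) drawn
Waypoints (3 total):
(0, 0)
(-3.464, 2)
(-16.454, 9.5)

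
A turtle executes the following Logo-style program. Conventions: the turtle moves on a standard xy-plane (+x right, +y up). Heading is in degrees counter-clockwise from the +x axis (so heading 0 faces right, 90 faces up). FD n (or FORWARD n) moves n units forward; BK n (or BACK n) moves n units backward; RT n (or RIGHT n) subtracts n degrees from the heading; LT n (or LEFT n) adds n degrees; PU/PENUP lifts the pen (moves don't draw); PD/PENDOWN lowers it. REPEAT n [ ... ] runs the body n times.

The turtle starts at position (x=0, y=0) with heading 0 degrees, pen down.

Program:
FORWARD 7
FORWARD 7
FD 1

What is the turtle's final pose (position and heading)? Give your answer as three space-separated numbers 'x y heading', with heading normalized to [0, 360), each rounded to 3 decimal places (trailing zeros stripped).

Executing turtle program step by step:
Start: pos=(0,0), heading=0, pen down
FD 7: (0,0) -> (7,0) [heading=0, draw]
FD 7: (7,0) -> (14,0) [heading=0, draw]
FD 1: (14,0) -> (15,0) [heading=0, draw]
Final: pos=(15,0), heading=0, 3 segment(s) drawn

Answer: 15 0 0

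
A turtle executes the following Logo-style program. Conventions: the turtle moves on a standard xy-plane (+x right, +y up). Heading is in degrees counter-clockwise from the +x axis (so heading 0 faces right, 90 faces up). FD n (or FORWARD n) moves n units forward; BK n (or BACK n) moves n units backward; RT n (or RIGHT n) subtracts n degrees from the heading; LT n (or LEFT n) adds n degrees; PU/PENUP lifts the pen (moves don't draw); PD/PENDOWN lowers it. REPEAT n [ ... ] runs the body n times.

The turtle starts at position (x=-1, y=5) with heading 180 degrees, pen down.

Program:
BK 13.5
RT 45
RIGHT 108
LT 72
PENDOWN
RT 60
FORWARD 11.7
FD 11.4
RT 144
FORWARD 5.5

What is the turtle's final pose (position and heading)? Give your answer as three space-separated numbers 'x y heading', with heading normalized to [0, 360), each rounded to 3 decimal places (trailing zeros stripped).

Answer: 29.029 14.225 255

Derivation:
Executing turtle program step by step:
Start: pos=(-1,5), heading=180, pen down
BK 13.5: (-1,5) -> (12.5,5) [heading=180, draw]
RT 45: heading 180 -> 135
RT 108: heading 135 -> 27
LT 72: heading 27 -> 99
PD: pen down
RT 60: heading 99 -> 39
FD 11.7: (12.5,5) -> (21.593,12.363) [heading=39, draw]
FD 11.4: (21.593,12.363) -> (30.452,19.537) [heading=39, draw]
RT 144: heading 39 -> 255
FD 5.5: (30.452,19.537) -> (29.029,14.225) [heading=255, draw]
Final: pos=(29.029,14.225), heading=255, 4 segment(s) drawn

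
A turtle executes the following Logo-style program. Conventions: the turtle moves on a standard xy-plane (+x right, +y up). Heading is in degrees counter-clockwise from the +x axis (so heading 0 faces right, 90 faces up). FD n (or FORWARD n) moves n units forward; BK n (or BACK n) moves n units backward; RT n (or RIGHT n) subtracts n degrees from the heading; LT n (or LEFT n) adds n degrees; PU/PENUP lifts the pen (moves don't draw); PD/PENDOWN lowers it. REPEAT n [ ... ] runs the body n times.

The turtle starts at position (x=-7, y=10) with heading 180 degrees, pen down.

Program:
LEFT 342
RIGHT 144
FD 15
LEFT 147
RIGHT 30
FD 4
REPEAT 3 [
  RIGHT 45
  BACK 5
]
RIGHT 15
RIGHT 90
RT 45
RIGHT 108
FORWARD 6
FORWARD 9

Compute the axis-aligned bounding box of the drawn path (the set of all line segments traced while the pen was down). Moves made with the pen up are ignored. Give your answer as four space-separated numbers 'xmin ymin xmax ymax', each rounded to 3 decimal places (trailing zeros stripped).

Answer: -7.217 8.928 7.266 23.6

Derivation:
Executing turtle program step by step:
Start: pos=(-7,10), heading=180, pen down
LT 342: heading 180 -> 162
RT 144: heading 162 -> 18
FD 15: (-7,10) -> (7.266,14.635) [heading=18, draw]
LT 147: heading 18 -> 165
RT 30: heading 165 -> 135
FD 4: (7.266,14.635) -> (4.437,17.464) [heading=135, draw]
REPEAT 3 [
  -- iteration 1/3 --
  RT 45: heading 135 -> 90
  BK 5: (4.437,17.464) -> (4.437,12.464) [heading=90, draw]
  -- iteration 2/3 --
  RT 45: heading 90 -> 45
  BK 5: (4.437,12.464) -> (0.902,8.928) [heading=45, draw]
  -- iteration 3/3 --
  RT 45: heading 45 -> 0
  BK 5: (0.902,8.928) -> (-4.098,8.928) [heading=0, draw]
]
RT 15: heading 0 -> 345
RT 90: heading 345 -> 255
RT 45: heading 255 -> 210
RT 108: heading 210 -> 102
FD 6: (-4.098,8.928) -> (-5.346,14.797) [heading=102, draw]
FD 9: (-5.346,14.797) -> (-7.217,23.6) [heading=102, draw]
Final: pos=(-7.217,23.6), heading=102, 7 segment(s) drawn

Segment endpoints: x in {-7.217, -7, -5.346, -4.098, 0.902, 4.437, 4.437, 7.266}, y in {8.928, 8.928, 10, 12.464, 14.635, 14.797, 17.464, 23.6}
xmin=-7.217, ymin=8.928, xmax=7.266, ymax=23.6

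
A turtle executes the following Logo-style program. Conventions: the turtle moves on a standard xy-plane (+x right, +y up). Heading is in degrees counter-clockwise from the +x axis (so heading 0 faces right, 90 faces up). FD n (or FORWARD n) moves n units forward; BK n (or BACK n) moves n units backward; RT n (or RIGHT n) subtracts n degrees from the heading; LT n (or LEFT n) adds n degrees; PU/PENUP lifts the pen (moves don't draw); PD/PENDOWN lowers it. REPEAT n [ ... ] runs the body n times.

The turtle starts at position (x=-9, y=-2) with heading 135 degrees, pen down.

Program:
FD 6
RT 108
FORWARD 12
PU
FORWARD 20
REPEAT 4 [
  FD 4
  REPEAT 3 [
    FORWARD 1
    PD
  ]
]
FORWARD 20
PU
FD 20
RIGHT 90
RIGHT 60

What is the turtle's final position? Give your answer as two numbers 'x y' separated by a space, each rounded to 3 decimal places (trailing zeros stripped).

Answer: 75.858 47.642

Derivation:
Executing turtle program step by step:
Start: pos=(-9,-2), heading=135, pen down
FD 6: (-9,-2) -> (-13.243,2.243) [heading=135, draw]
RT 108: heading 135 -> 27
FD 12: (-13.243,2.243) -> (-2.551,7.691) [heading=27, draw]
PU: pen up
FD 20: (-2.551,7.691) -> (15.27,16.77) [heading=27, move]
REPEAT 4 [
  -- iteration 1/4 --
  FD 4: (15.27,16.77) -> (18.834,18.586) [heading=27, move]
  REPEAT 3 [
    -- iteration 1/3 --
    FD 1: (18.834,18.586) -> (19.725,19.04) [heading=27, move]
    PD: pen down
    -- iteration 2/3 --
    FD 1: (19.725,19.04) -> (20.616,19.494) [heading=27, draw]
    PD: pen down
    -- iteration 3/3 --
    FD 1: (20.616,19.494) -> (21.507,19.948) [heading=27, draw]
    PD: pen down
  ]
  -- iteration 2/4 --
  FD 4: (21.507,19.948) -> (25.071,21.764) [heading=27, draw]
  REPEAT 3 [
    -- iteration 1/3 --
    FD 1: (25.071,21.764) -> (25.962,22.218) [heading=27, draw]
    PD: pen down
    -- iteration 2/3 --
    FD 1: (25.962,22.218) -> (26.853,22.672) [heading=27, draw]
    PD: pen down
    -- iteration 3/3 --
    FD 1: (26.853,22.672) -> (27.744,23.126) [heading=27, draw]
    PD: pen down
  ]
  -- iteration 3/4 --
  FD 4: (27.744,23.126) -> (31.308,24.942) [heading=27, draw]
  REPEAT 3 [
    -- iteration 1/3 --
    FD 1: (31.308,24.942) -> (32.199,25.396) [heading=27, draw]
    PD: pen down
    -- iteration 2/3 --
    FD 1: (32.199,25.396) -> (33.09,25.85) [heading=27, draw]
    PD: pen down
    -- iteration 3/3 --
    FD 1: (33.09,25.85) -> (33.981,26.304) [heading=27, draw]
    PD: pen down
  ]
  -- iteration 4/4 --
  FD 4: (33.981,26.304) -> (37.545,28.12) [heading=27, draw]
  REPEAT 3 [
    -- iteration 1/3 --
    FD 1: (37.545,28.12) -> (38.436,28.574) [heading=27, draw]
    PD: pen down
    -- iteration 2/3 --
    FD 1: (38.436,28.574) -> (39.327,29.028) [heading=27, draw]
    PD: pen down
    -- iteration 3/3 --
    FD 1: (39.327,29.028) -> (40.218,29.482) [heading=27, draw]
    PD: pen down
  ]
]
FD 20: (40.218,29.482) -> (58.038,38.562) [heading=27, draw]
PU: pen up
FD 20: (58.038,38.562) -> (75.858,47.642) [heading=27, move]
RT 90: heading 27 -> 297
RT 60: heading 297 -> 237
Final: pos=(75.858,47.642), heading=237, 17 segment(s) drawn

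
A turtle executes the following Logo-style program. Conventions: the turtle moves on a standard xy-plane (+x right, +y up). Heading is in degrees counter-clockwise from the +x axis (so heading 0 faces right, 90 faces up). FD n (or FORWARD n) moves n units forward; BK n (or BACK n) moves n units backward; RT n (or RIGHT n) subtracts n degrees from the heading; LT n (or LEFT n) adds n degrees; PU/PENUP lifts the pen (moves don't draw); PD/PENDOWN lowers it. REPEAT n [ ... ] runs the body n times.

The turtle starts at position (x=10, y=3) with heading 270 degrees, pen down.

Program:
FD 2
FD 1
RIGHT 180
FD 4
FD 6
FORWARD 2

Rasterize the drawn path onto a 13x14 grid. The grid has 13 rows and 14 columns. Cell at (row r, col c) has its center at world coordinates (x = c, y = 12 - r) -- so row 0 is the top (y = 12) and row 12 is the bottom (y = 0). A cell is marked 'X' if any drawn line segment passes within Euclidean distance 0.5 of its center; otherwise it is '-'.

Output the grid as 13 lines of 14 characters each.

Segment 0: (10,3) -> (10,1)
Segment 1: (10,1) -> (10,0)
Segment 2: (10,0) -> (10,4)
Segment 3: (10,4) -> (10,10)
Segment 4: (10,10) -> (10,12)

Answer: ----------X---
----------X---
----------X---
----------X---
----------X---
----------X---
----------X---
----------X---
----------X---
----------X---
----------X---
----------X---
----------X---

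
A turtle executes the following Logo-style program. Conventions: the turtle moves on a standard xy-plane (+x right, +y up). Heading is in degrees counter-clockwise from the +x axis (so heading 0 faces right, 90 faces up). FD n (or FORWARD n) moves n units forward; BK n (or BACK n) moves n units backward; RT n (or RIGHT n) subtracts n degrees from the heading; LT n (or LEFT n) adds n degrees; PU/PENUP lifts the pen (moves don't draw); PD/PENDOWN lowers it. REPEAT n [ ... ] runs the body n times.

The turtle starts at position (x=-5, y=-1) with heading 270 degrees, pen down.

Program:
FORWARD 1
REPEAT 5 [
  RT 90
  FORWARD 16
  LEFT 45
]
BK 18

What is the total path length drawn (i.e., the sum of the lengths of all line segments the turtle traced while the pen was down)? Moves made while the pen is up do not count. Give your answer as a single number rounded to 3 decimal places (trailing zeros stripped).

Executing turtle program step by step:
Start: pos=(-5,-1), heading=270, pen down
FD 1: (-5,-1) -> (-5,-2) [heading=270, draw]
REPEAT 5 [
  -- iteration 1/5 --
  RT 90: heading 270 -> 180
  FD 16: (-5,-2) -> (-21,-2) [heading=180, draw]
  LT 45: heading 180 -> 225
  -- iteration 2/5 --
  RT 90: heading 225 -> 135
  FD 16: (-21,-2) -> (-32.314,9.314) [heading=135, draw]
  LT 45: heading 135 -> 180
  -- iteration 3/5 --
  RT 90: heading 180 -> 90
  FD 16: (-32.314,9.314) -> (-32.314,25.314) [heading=90, draw]
  LT 45: heading 90 -> 135
  -- iteration 4/5 --
  RT 90: heading 135 -> 45
  FD 16: (-32.314,25.314) -> (-21,36.627) [heading=45, draw]
  LT 45: heading 45 -> 90
  -- iteration 5/5 --
  RT 90: heading 90 -> 0
  FD 16: (-21,36.627) -> (-5,36.627) [heading=0, draw]
  LT 45: heading 0 -> 45
]
BK 18: (-5,36.627) -> (-17.728,23.899) [heading=45, draw]
Final: pos=(-17.728,23.899), heading=45, 7 segment(s) drawn

Segment lengths:
  seg 1: (-5,-1) -> (-5,-2), length = 1
  seg 2: (-5,-2) -> (-21,-2), length = 16
  seg 3: (-21,-2) -> (-32.314,9.314), length = 16
  seg 4: (-32.314,9.314) -> (-32.314,25.314), length = 16
  seg 5: (-32.314,25.314) -> (-21,36.627), length = 16
  seg 6: (-21,36.627) -> (-5,36.627), length = 16
  seg 7: (-5,36.627) -> (-17.728,23.899), length = 18
Total = 99

Answer: 99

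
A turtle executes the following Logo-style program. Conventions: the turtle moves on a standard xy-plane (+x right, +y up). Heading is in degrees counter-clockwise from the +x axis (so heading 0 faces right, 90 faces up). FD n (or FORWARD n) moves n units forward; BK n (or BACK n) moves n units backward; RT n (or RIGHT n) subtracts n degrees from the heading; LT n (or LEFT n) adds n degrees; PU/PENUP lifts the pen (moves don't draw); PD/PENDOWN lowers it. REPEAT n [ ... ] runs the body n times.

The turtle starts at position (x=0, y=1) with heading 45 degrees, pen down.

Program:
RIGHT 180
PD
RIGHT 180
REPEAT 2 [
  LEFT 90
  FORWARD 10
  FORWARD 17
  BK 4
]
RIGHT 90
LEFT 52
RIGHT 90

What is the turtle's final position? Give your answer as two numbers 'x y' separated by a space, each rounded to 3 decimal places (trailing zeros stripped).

Executing turtle program step by step:
Start: pos=(0,1), heading=45, pen down
RT 180: heading 45 -> 225
PD: pen down
RT 180: heading 225 -> 45
REPEAT 2 [
  -- iteration 1/2 --
  LT 90: heading 45 -> 135
  FD 10: (0,1) -> (-7.071,8.071) [heading=135, draw]
  FD 17: (-7.071,8.071) -> (-19.092,20.092) [heading=135, draw]
  BK 4: (-19.092,20.092) -> (-16.263,17.263) [heading=135, draw]
  -- iteration 2/2 --
  LT 90: heading 135 -> 225
  FD 10: (-16.263,17.263) -> (-23.335,10.192) [heading=225, draw]
  FD 17: (-23.335,10.192) -> (-35.355,-1.828) [heading=225, draw]
  BK 4: (-35.355,-1.828) -> (-32.527,1) [heading=225, draw]
]
RT 90: heading 225 -> 135
LT 52: heading 135 -> 187
RT 90: heading 187 -> 97
Final: pos=(-32.527,1), heading=97, 6 segment(s) drawn

Answer: -32.527 1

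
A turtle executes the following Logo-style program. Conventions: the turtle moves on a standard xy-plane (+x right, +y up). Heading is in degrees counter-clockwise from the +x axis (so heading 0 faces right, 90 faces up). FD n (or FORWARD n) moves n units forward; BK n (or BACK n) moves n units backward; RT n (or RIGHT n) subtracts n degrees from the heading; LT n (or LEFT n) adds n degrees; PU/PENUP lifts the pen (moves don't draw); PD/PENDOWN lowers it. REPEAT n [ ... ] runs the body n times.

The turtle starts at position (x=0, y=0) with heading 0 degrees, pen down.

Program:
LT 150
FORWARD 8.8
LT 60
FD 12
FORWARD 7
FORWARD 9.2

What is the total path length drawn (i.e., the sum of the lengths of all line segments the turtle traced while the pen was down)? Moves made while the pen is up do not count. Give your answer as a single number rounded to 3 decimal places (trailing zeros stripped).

Executing turtle program step by step:
Start: pos=(0,0), heading=0, pen down
LT 150: heading 0 -> 150
FD 8.8: (0,0) -> (-7.621,4.4) [heading=150, draw]
LT 60: heading 150 -> 210
FD 12: (-7.621,4.4) -> (-18.013,-1.6) [heading=210, draw]
FD 7: (-18.013,-1.6) -> (-24.076,-5.1) [heading=210, draw]
FD 9.2: (-24.076,-5.1) -> (-32.043,-9.7) [heading=210, draw]
Final: pos=(-32.043,-9.7), heading=210, 4 segment(s) drawn

Segment lengths:
  seg 1: (0,0) -> (-7.621,4.4), length = 8.8
  seg 2: (-7.621,4.4) -> (-18.013,-1.6), length = 12
  seg 3: (-18.013,-1.6) -> (-24.076,-5.1), length = 7
  seg 4: (-24.076,-5.1) -> (-32.043,-9.7), length = 9.2
Total = 37

Answer: 37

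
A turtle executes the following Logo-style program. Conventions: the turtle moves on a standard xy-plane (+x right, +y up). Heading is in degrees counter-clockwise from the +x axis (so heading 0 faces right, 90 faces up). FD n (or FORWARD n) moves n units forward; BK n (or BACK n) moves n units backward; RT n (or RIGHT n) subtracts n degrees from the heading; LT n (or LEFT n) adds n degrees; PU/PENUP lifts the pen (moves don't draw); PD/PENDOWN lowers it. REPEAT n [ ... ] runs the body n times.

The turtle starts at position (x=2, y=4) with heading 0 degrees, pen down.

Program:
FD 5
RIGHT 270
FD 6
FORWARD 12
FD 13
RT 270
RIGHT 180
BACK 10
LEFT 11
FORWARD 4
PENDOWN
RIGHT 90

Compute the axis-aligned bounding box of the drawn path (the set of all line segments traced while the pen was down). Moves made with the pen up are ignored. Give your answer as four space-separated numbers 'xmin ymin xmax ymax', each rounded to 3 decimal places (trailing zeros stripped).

Executing turtle program step by step:
Start: pos=(2,4), heading=0, pen down
FD 5: (2,4) -> (7,4) [heading=0, draw]
RT 270: heading 0 -> 90
FD 6: (7,4) -> (7,10) [heading=90, draw]
FD 12: (7,10) -> (7,22) [heading=90, draw]
FD 13: (7,22) -> (7,35) [heading=90, draw]
RT 270: heading 90 -> 180
RT 180: heading 180 -> 0
BK 10: (7,35) -> (-3,35) [heading=0, draw]
LT 11: heading 0 -> 11
FD 4: (-3,35) -> (0.927,35.763) [heading=11, draw]
PD: pen down
RT 90: heading 11 -> 281
Final: pos=(0.927,35.763), heading=281, 6 segment(s) drawn

Segment endpoints: x in {-3, 0.927, 2, 7, 7, 7, 7}, y in {4, 10, 22, 35, 35, 35.763}
xmin=-3, ymin=4, xmax=7, ymax=35.763

Answer: -3 4 7 35.763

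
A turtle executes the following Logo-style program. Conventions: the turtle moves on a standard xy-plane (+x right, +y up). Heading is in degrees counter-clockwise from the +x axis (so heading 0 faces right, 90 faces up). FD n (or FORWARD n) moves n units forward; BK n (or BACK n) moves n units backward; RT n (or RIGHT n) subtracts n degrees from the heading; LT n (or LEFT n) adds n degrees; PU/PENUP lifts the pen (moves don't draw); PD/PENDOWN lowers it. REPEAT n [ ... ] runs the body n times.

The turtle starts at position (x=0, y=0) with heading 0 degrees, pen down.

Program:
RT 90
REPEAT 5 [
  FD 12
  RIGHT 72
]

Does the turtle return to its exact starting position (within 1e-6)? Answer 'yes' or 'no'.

Executing turtle program step by step:
Start: pos=(0,0), heading=0, pen down
RT 90: heading 0 -> 270
REPEAT 5 [
  -- iteration 1/5 --
  FD 12: (0,0) -> (0,-12) [heading=270, draw]
  RT 72: heading 270 -> 198
  -- iteration 2/5 --
  FD 12: (0,-12) -> (-11.413,-15.708) [heading=198, draw]
  RT 72: heading 198 -> 126
  -- iteration 3/5 --
  FD 12: (-11.413,-15.708) -> (-18.466,-6) [heading=126, draw]
  RT 72: heading 126 -> 54
  -- iteration 4/5 --
  FD 12: (-18.466,-6) -> (-11.413,3.708) [heading=54, draw]
  RT 72: heading 54 -> 342
  -- iteration 5/5 --
  FD 12: (-11.413,3.708) -> (0,0) [heading=342, draw]
  RT 72: heading 342 -> 270
]
Final: pos=(0,0), heading=270, 5 segment(s) drawn

Start position: (0, 0)
Final position: (0, 0)
Distance = 0; < 1e-6 -> CLOSED

Answer: yes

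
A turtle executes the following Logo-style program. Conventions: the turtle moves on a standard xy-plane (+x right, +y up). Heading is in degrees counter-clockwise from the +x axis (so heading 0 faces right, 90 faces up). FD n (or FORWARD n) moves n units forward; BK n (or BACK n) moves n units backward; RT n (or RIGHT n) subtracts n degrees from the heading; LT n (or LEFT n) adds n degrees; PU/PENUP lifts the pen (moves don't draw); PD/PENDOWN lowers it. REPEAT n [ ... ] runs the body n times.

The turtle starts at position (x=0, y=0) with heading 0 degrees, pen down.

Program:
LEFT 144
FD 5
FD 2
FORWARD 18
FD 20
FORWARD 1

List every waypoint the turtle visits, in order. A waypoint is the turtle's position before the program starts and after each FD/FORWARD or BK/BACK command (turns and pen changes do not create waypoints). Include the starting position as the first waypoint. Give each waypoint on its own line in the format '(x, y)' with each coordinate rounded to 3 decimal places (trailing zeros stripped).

Executing turtle program step by step:
Start: pos=(0,0), heading=0, pen down
LT 144: heading 0 -> 144
FD 5: (0,0) -> (-4.045,2.939) [heading=144, draw]
FD 2: (-4.045,2.939) -> (-5.663,4.114) [heading=144, draw]
FD 18: (-5.663,4.114) -> (-20.225,14.695) [heading=144, draw]
FD 20: (-20.225,14.695) -> (-36.406,26.45) [heading=144, draw]
FD 1: (-36.406,26.45) -> (-37.215,27.038) [heading=144, draw]
Final: pos=(-37.215,27.038), heading=144, 5 segment(s) drawn
Waypoints (6 total):
(0, 0)
(-4.045, 2.939)
(-5.663, 4.114)
(-20.225, 14.695)
(-36.406, 26.45)
(-37.215, 27.038)

Answer: (0, 0)
(-4.045, 2.939)
(-5.663, 4.114)
(-20.225, 14.695)
(-36.406, 26.45)
(-37.215, 27.038)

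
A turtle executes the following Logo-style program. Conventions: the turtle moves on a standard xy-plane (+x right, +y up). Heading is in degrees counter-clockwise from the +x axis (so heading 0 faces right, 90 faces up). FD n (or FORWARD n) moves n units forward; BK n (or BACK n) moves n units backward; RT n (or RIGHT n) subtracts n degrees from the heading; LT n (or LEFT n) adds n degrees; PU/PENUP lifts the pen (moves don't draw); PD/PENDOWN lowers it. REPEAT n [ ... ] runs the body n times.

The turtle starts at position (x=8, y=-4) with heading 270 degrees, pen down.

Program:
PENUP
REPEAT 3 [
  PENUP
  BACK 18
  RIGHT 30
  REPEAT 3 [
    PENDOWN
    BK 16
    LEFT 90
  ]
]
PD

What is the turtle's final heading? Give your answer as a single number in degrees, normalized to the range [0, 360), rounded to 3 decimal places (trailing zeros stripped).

Executing turtle program step by step:
Start: pos=(8,-4), heading=270, pen down
PU: pen up
REPEAT 3 [
  -- iteration 1/3 --
  PU: pen up
  BK 18: (8,-4) -> (8,14) [heading=270, move]
  RT 30: heading 270 -> 240
  REPEAT 3 [
    -- iteration 1/3 --
    PD: pen down
    BK 16: (8,14) -> (16,27.856) [heading=240, draw]
    LT 90: heading 240 -> 330
    -- iteration 2/3 --
    PD: pen down
    BK 16: (16,27.856) -> (2.144,35.856) [heading=330, draw]
    LT 90: heading 330 -> 60
    -- iteration 3/3 --
    PD: pen down
    BK 16: (2.144,35.856) -> (-5.856,22) [heading=60, draw]
    LT 90: heading 60 -> 150
  ]
  -- iteration 2/3 --
  PU: pen up
  BK 18: (-5.856,22) -> (9.732,13) [heading=150, move]
  RT 30: heading 150 -> 120
  REPEAT 3 [
    -- iteration 1/3 --
    PD: pen down
    BK 16: (9.732,13) -> (17.732,-0.856) [heading=120, draw]
    LT 90: heading 120 -> 210
    -- iteration 2/3 --
    PD: pen down
    BK 16: (17.732,-0.856) -> (31.588,7.144) [heading=210, draw]
    LT 90: heading 210 -> 300
    -- iteration 3/3 --
    PD: pen down
    BK 16: (31.588,7.144) -> (23.588,21) [heading=300, draw]
    LT 90: heading 300 -> 30
  ]
  -- iteration 3/3 --
  PU: pen up
  BK 18: (23.588,21) -> (8,12) [heading=30, move]
  RT 30: heading 30 -> 0
  REPEAT 3 [
    -- iteration 1/3 --
    PD: pen down
    BK 16: (8,12) -> (-8,12) [heading=0, draw]
    LT 90: heading 0 -> 90
    -- iteration 2/3 --
    PD: pen down
    BK 16: (-8,12) -> (-8,-4) [heading=90, draw]
    LT 90: heading 90 -> 180
    -- iteration 3/3 --
    PD: pen down
    BK 16: (-8,-4) -> (8,-4) [heading=180, draw]
    LT 90: heading 180 -> 270
  ]
]
PD: pen down
Final: pos=(8,-4), heading=270, 9 segment(s) drawn

Answer: 270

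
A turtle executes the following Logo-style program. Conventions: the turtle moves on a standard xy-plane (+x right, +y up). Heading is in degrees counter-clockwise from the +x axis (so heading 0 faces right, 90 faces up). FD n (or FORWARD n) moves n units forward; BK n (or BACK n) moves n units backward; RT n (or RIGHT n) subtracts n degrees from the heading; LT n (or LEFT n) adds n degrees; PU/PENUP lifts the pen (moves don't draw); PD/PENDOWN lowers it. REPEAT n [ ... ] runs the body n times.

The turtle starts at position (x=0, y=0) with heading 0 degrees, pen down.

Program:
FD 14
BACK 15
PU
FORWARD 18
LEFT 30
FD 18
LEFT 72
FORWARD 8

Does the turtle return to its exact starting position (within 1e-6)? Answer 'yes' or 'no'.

Answer: no

Derivation:
Executing turtle program step by step:
Start: pos=(0,0), heading=0, pen down
FD 14: (0,0) -> (14,0) [heading=0, draw]
BK 15: (14,0) -> (-1,0) [heading=0, draw]
PU: pen up
FD 18: (-1,0) -> (17,0) [heading=0, move]
LT 30: heading 0 -> 30
FD 18: (17,0) -> (32.588,9) [heading=30, move]
LT 72: heading 30 -> 102
FD 8: (32.588,9) -> (30.925,16.825) [heading=102, move]
Final: pos=(30.925,16.825), heading=102, 2 segment(s) drawn

Start position: (0, 0)
Final position: (30.925, 16.825)
Distance = 35.206; >= 1e-6 -> NOT closed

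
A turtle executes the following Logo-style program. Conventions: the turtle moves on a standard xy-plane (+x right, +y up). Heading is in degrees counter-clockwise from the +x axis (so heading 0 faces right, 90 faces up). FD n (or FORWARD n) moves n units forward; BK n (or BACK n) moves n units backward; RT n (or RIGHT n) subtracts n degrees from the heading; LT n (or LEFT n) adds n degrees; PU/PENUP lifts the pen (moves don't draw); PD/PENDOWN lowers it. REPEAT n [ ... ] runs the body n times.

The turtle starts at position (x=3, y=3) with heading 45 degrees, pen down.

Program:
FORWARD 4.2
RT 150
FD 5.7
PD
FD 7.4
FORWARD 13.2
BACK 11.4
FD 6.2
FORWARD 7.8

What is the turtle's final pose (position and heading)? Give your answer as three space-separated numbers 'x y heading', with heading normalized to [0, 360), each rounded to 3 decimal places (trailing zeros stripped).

Executing turtle program step by step:
Start: pos=(3,3), heading=45, pen down
FD 4.2: (3,3) -> (5.97,5.97) [heading=45, draw]
RT 150: heading 45 -> 255
FD 5.7: (5.97,5.97) -> (4.495,0.464) [heading=255, draw]
PD: pen down
FD 7.4: (4.495,0.464) -> (2.579,-6.684) [heading=255, draw]
FD 13.2: (2.579,-6.684) -> (-0.837,-19.434) [heading=255, draw]
BK 11.4: (-0.837,-19.434) -> (2.113,-8.422) [heading=255, draw]
FD 6.2: (2.113,-8.422) -> (0.509,-14.411) [heading=255, draw]
FD 7.8: (0.509,-14.411) -> (-1.51,-21.945) [heading=255, draw]
Final: pos=(-1.51,-21.945), heading=255, 7 segment(s) drawn

Answer: -1.51 -21.945 255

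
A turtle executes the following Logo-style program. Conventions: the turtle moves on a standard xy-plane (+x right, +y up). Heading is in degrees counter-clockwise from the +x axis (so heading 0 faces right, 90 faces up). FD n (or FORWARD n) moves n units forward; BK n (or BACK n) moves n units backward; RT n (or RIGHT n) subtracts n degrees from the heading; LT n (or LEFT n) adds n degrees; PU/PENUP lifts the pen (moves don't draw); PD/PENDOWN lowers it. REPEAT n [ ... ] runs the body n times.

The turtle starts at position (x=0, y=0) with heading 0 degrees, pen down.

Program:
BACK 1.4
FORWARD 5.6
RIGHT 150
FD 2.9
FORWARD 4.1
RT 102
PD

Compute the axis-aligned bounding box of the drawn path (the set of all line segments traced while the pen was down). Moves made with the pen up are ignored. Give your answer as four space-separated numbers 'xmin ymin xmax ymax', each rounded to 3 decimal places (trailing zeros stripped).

Answer: -1.862 -3.5 4.2 0

Derivation:
Executing turtle program step by step:
Start: pos=(0,0), heading=0, pen down
BK 1.4: (0,0) -> (-1.4,0) [heading=0, draw]
FD 5.6: (-1.4,0) -> (4.2,0) [heading=0, draw]
RT 150: heading 0 -> 210
FD 2.9: (4.2,0) -> (1.689,-1.45) [heading=210, draw]
FD 4.1: (1.689,-1.45) -> (-1.862,-3.5) [heading=210, draw]
RT 102: heading 210 -> 108
PD: pen down
Final: pos=(-1.862,-3.5), heading=108, 4 segment(s) drawn

Segment endpoints: x in {-1.862, -1.4, 0, 1.689, 4.2}, y in {-3.5, -1.45, 0}
xmin=-1.862, ymin=-3.5, xmax=4.2, ymax=0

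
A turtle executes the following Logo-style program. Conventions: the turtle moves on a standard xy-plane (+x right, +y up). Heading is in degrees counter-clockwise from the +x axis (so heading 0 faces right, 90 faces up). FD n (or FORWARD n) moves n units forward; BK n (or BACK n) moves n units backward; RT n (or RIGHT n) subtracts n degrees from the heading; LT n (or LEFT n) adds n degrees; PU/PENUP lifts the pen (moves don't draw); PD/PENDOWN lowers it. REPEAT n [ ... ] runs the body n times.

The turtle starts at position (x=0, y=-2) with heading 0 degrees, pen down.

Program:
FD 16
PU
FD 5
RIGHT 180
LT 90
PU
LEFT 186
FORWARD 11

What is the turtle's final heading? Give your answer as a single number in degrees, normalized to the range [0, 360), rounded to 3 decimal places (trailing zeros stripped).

Answer: 96

Derivation:
Executing turtle program step by step:
Start: pos=(0,-2), heading=0, pen down
FD 16: (0,-2) -> (16,-2) [heading=0, draw]
PU: pen up
FD 5: (16,-2) -> (21,-2) [heading=0, move]
RT 180: heading 0 -> 180
LT 90: heading 180 -> 270
PU: pen up
LT 186: heading 270 -> 96
FD 11: (21,-2) -> (19.85,8.94) [heading=96, move]
Final: pos=(19.85,8.94), heading=96, 1 segment(s) drawn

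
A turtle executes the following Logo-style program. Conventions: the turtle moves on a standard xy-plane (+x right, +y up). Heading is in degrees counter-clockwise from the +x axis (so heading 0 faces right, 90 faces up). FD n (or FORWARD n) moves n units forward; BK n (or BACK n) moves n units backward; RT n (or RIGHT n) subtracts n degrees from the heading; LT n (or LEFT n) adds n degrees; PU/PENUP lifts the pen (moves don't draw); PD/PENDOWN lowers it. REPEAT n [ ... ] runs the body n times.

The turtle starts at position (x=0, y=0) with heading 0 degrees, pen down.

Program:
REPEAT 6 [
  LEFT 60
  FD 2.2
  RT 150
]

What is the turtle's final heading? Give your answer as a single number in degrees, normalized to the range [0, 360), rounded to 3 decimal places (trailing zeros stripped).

Answer: 180

Derivation:
Executing turtle program step by step:
Start: pos=(0,0), heading=0, pen down
REPEAT 6 [
  -- iteration 1/6 --
  LT 60: heading 0 -> 60
  FD 2.2: (0,0) -> (1.1,1.905) [heading=60, draw]
  RT 150: heading 60 -> 270
  -- iteration 2/6 --
  LT 60: heading 270 -> 330
  FD 2.2: (1.1,1.905) -> (3.005,0.805) [heading=330, draw]
  RT 150: heading 330 -> 180
  -- iteration 3/6 --
  LT 60: heading 180 -> 240
  FD 2.2: (3.005,0.805) -> (1.905,-1.1) [heading=240, draw]
  RT 150: heading 240 -> 90
  -- iteration 4/6 --
  LT 60: heading 90 -> 150
  FD 2.2: (1.905,-1.1) -> (0,0) [heading=150, draw]
  RT 150: heading 150 -> 0
  -- iteration 5/6 --
  LT 60: heading 0 -> 60
  FD 2.2: (0,0) -> (1.1,1.905) [heading=60, draw]
  RT 150: heading 60 -> 270
  -- iteration 6/6 --
  LT 60: heading 270 -> 330
  FD 2.2: (1.1,1.905) -> (3.005,0.805) [heading=330, draw]
  RT 150: heading 330 -> 180
]
Final: pos=(3.005,0.805), heading=180, 6 segment(s) drawn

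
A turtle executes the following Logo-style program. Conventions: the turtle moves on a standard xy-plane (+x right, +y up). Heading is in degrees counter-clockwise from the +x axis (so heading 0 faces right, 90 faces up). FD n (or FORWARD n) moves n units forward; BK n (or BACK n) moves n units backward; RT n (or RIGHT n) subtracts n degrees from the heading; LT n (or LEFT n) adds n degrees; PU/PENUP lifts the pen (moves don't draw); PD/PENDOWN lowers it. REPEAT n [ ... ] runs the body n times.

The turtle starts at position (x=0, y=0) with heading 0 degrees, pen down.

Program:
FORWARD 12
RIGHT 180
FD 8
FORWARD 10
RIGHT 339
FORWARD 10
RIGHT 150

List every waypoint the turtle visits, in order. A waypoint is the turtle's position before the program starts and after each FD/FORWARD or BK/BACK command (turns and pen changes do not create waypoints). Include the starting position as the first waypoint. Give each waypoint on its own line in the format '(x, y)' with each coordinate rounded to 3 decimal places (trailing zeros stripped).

Executing turtle program step by step:
Start: pos=(0,0), heading=0, pen down
FD 12: (0,0) -> (12,0) [heading=0, draw]
RT 180: heading 0 -> 180
FD 8: (12,0) -> (4,0) [heading=180, draw]
FD 10: (4,0) -> (-6,0) [heading=180, draw]
RT 339: heading 180 -> 201
FD 10: (-6,0) -> (-15.336,-3.584) [heading=201, draw]
RT 150: heading 201 -> 51
Final: pos=(-15.336,-3.584), heading=51, 4 segment(s) drawn
Waypoints (5 total):
(0, 0)
(12, 0)
(4, 0)
(-6, 0)
(-15.336, -3.584)

Answer: (0, 0)
(12, 0)
(4, 0)
(-6, 0)
(-15.336, -3.584)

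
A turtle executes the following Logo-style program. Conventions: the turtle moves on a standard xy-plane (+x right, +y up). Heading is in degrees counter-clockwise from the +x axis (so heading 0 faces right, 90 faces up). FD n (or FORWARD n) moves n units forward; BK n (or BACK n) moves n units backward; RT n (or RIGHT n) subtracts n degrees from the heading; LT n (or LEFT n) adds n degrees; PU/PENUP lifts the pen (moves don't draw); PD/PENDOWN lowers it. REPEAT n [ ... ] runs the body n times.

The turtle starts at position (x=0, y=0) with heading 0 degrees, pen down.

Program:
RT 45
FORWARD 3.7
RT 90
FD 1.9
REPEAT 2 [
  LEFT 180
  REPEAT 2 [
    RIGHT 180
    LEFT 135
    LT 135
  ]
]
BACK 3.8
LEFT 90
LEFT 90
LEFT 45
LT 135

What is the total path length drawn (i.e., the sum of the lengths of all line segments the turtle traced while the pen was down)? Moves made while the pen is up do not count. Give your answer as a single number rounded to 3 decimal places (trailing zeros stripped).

Answer: 9.4

Derivation:
Executing turtle program step by step:
Start: pos=(0,0), heading=0, pen down
RT 45: heading 0 -> 315
FD 3.7: (0,0) -> (2.616,-2.616) [heading=315, draw]
RT 90: heading 315 -> 225
FD 1.9: (2.616,-2.616) -> (1.273,-3.96) [heading=225, draw]
REPEAT 2 [
  -- iteration 1/2 --
  LT 180: heading 225 -> 45
  REPEAT 2 [
    -- iteration 1/2 --
    RT 180: heading 45 -> 225
    LT 135: heading 225 -> 0
    LT 135: heading 0 -> 135
    -- iteration 2/2 --
    RT 180: heading 135 -> 315
    LT 135: heading 315 -> 90
    LT 135: heading 90 -> 225
  ]
  -- iteration 2/2 --
  LT 180: heading 225 -> 45
  REPEAT 2 [
    -- iteration 1/2 --
    RT 180: heading 45 -> 225
    LT 135: heading 225 -> 0
    LT 135: heading 0 -> 135
    -- iteration 2/2 --
    RT 180: heading 135 -> 315
    LT 135: heading 315 -> 90
    LT 135: heading 90 -> 225
  ]
]
BK 3.8: (1.273,-3.96) -> (3.96,-1.273) [heading=225, draw]
LT 90: heading 225 -> 315
LT 90: heading 315 -> 45
LT 45: heading 45 -> 90
LT 135: heading 90 -> 225
Final: pos=(3.96,-1.273), heading=225, 3 segment(s) drawn

Segment lengths:
  seg 1: (0,0) -> (2.616,-2.616), length = 3.7
  seg 2: (2.616,-2.616) -> (1.273,-3.96), length = 1.9
  seg 3: (1.273,-3.96) -> (3.96,-1.273), length = 3.8
Total = 9.4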